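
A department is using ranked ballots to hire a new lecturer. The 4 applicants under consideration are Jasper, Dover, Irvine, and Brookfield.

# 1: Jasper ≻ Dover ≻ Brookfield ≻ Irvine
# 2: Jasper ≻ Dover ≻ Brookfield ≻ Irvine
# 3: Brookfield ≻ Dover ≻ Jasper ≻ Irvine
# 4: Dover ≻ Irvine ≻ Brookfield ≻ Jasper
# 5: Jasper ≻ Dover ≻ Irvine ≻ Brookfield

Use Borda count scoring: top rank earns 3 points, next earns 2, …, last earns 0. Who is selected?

Dover

Borda scores:
  Jasper: 3 + 3 + 1 + 0 + 3 = 10
  Dover: 2 + 2 + 2 + 3 + 2 = 11
  Irvine: 0 + 0 + 0 + 2 + 1 = 3
  Brookfield: 1 + 1 + 3 + 1 + 0 = 6
Dover has the highest total.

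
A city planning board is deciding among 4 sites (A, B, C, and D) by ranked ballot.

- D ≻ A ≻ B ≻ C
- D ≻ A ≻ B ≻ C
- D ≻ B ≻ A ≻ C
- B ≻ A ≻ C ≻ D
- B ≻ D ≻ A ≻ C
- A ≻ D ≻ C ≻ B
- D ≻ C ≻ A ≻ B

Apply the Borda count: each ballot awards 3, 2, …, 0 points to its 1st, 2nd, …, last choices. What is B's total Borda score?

10

Borda scores:
  A: 2 + 2 + 1 + 2 + 1 + 3 + 1 = 12
  B: 1 + 1 + 2 + 3 + 3 + 0 + 0 = 10
  C: 0 + 0 + 0 + 1 + 0 + 1 + 2 = 4
  D: 3 + 3 + 3 + 0 + 2 + 2 + 3 = 16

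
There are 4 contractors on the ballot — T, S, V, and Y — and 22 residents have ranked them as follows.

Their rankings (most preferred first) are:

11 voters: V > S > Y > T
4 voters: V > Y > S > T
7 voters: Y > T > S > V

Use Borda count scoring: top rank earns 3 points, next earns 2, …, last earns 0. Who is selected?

Borda scores:
  T: 11·0 + 4·0 + 7·2 = 14
  S: 11·2 + 4·1 + 7·1 = 33
  V: 11·3 + 4·3 + 7·0 = 45
  Y: 11·1 + 4·2 + 7·3 = 40
V has the highest total.

V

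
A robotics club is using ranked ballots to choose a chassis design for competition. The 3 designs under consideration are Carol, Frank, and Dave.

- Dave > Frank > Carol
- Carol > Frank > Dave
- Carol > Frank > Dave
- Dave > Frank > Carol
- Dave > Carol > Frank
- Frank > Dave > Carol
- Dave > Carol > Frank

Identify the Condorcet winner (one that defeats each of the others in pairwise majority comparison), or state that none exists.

Head-to-head results (7 voters total):
Carol vs Frank: Carol wins 4–3.
Carol vs Dave: Dave wins 5–2.
Frank vs Dave: Dave wins 4–3.
Dave beats each rival — Carol (5–2), Frank (4–3) — so Dave is the Condorcet winner.

Dave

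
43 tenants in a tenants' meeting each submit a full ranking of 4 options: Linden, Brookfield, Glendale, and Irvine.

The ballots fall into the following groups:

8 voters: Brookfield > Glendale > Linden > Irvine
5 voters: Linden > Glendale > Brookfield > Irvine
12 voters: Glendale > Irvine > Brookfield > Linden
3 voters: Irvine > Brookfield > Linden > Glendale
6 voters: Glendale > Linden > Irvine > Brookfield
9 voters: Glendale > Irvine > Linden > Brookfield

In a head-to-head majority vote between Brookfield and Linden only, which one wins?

Ballots ranking Brookfield above Linden: 8+12+3 = 23.
Ballots ranking Linden above Brookfield: 5+6+9 = 20.
Brookfield wins the head-to-head, 23–20.

Brookfield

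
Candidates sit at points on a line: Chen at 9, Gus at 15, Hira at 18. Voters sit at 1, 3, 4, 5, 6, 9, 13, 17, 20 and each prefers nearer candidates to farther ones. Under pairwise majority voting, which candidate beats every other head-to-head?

Chen

With single-peaked preferences on a line, the Condorcet winner is the candidate closest to the median voter.
The median voter (position 6) is closest to Chen at 9.
Check: Chen vs Hira — voters closer to Chen: 7 of 9.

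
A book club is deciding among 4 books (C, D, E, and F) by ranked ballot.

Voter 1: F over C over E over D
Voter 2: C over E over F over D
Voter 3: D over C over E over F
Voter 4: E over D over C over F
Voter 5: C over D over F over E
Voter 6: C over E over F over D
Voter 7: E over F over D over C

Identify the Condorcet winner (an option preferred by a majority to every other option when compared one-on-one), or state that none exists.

Head-to-head results (7 voters total):
C vs D: C wins 4–3.
C vs E: C wins 5–2.
C vs F: C wins 5–2.
D vs E: E wins 5–2.
D vs F: F wins 4–3.
E vs F: E wins 5–2.
C beats each rival — D (4–3), E (5–2), F (5–2) — so C is the Condorcet winner.

C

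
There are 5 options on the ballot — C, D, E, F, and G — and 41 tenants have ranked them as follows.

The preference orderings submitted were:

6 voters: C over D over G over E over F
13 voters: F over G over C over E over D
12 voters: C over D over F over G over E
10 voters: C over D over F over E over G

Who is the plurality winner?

C

First-place vote totals:
  C: 28
  D: 0
  E: 0
  F: 13
  G: 0
C has the most first-place votes.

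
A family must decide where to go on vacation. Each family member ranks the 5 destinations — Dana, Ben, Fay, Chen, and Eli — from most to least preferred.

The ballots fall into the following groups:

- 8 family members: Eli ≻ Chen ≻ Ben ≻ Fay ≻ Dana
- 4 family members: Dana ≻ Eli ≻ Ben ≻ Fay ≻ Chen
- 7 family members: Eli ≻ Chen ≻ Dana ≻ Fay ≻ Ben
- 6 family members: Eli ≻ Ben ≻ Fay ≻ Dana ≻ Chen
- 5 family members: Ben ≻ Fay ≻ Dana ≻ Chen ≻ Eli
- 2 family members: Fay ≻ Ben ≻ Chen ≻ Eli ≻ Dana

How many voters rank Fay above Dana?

Ballots ranking Fay above Dana: 8+6+5+2 = 21.
Ballots ranking Dana above Fay: 4+7 = 11.
So 21 of 32 voters prefer Fay to Dana.

21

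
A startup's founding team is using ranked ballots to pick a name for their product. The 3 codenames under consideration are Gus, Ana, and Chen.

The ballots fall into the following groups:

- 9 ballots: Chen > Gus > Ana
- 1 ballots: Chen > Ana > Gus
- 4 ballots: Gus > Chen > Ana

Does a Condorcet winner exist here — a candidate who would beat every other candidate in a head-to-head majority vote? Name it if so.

Head-to-head results (14 voters total):
Gus vs Ana: Gus wins 13–1.
Gus vs Chen: Chen wins 10–4.
Ana vs Chen: Chen wins 14–0.
Chen beats each rival — Gus (10–4), Ana (14–0) — so Chen is the Condorcet winner.

Chen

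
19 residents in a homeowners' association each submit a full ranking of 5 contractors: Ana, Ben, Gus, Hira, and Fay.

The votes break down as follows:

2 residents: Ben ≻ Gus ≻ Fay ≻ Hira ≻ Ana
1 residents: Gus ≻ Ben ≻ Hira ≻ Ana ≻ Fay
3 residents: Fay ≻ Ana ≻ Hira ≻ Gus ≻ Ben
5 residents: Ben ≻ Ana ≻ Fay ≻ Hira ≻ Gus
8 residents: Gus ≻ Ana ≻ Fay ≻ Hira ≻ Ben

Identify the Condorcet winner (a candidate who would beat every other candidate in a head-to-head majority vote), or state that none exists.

Gus

Head-to-head results (19 voters total):
Ana vs Ben: Ana wins 11–8.
Ana vs Gus: Gus wins 11–8.
Ana vs Hira: Ana wins 16–3.
Ana vs Fay: Ana wins 14–5.
Ben vs Gus: Gus wins 12–7.
Ben vs Hira: Hira wins 11–8.
Ben vs Fay: Fay wins 11–8.
Gus vs Hira: Gus wins 11–8.
Gus vs Fay: Gus wins 11–8.
Hira vs Fay: Fay wins 18–1.
Gus beats each rival — Ana (11–8), Ben (12–7), Hira (11–8), Fay (11–8) — so Gus is the Condorcet winner.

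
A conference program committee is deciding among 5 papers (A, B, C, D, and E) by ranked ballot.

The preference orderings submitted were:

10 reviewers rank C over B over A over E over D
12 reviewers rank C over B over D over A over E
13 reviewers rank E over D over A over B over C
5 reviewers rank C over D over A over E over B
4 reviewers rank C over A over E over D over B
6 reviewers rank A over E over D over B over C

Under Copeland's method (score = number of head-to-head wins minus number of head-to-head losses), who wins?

C

Pairwise results:
  A vs B: A wins 28–22.
  A vs C: C wins 31–19.
  A vs D: D wins 30–20.
  A vs E: A wins 37–13.
  B vs C: C wins 31–19.
  B vs D: D wins 28–22.
  B vs E: E wins 28–22.
  C vs D: C wins 31–19.
  C vs E: C wins 31–19.
  D vs E: E wins 33–17.
Copeland scores (wins − losses):
  A: 2 − 2 = 0
  B: 0 − 4 = -4
  C: 4 − 0 = 4
  D: 2 − 2 = 0
  E: 2 − 2 = 0
C has the best Copeland score.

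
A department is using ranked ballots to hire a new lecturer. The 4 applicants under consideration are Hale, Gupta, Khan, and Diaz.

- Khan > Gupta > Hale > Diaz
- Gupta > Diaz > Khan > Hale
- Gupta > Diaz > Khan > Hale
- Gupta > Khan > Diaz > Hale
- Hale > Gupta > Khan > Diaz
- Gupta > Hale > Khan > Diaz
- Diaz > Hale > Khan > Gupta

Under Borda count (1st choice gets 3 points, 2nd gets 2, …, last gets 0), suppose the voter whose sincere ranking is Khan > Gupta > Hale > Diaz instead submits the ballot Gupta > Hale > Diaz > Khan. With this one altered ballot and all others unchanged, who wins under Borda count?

Gupta

Borda totals with the altered ballot: Hale 9, Gupta 17, Khan 7, Diaz 9.
The winner is unchanged: still Gupta.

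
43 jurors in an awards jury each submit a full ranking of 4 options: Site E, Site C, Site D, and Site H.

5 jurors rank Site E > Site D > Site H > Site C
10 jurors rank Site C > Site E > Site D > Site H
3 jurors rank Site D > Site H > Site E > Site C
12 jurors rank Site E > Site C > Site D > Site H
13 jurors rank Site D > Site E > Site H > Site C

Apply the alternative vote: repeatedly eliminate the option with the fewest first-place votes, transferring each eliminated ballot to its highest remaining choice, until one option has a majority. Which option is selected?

Round 1: Site E 17, Site D 16, Site C 10, Site H 0. Site H has the fewest and is eliminated.
Round 2: Site E 17, Site D 16, Site C 10. Site C has the fewest and is eliminated.
Round 3: Site E 27, Site D 16. Site E has a majority.

Site E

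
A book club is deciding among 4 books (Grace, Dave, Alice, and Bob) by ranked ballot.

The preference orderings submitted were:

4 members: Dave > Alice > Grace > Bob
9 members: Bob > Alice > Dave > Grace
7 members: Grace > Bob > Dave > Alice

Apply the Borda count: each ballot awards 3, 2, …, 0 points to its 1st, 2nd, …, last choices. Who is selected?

Bob

Borda scores:
  Grace: 4·1 + 9·0 + 7·3 = 25
  Dave: 4·3 + 9·1 + 7·1 = 28
  Alice: 4·2 + 9·2 + 7·0 = 26
  Bob: 4·0 + 9·3 + 7·2 = 41
Bob has the highest total.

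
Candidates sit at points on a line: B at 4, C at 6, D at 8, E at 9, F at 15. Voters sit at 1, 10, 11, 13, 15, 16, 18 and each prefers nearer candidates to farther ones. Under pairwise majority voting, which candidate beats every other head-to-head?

F

With single-peaked preferences on a line, the Condorcet winner is the candidate closest to the median voter.
The median voter (position 13) is closest to F at 15.
Check: F vs D — voters closer to F: 4 of 7.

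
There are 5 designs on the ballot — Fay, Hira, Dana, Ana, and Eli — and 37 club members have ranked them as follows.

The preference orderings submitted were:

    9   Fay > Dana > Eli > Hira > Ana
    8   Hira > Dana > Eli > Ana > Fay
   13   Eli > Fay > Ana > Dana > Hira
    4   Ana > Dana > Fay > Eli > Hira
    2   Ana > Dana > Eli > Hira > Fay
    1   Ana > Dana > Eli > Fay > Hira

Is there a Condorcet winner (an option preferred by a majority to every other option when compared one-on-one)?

Head-to-head results (37 voters total):
Fay vs Hira: Fay wins 27–10.
Fay vs Dana: Fay wins 22–15.
Fay vs Ana: Fay wins 22–15.
Fay vs Eli: Eli wins 24–13.
Hira vs Dana: Dana wins 29–8.
Hira vs Ana: Ana wins 20–17.
Hira vs Eli: Eli wins 29–8.
Dana vs Ana: Ana wins 20–17.
Dana vs Eli: Dana wins 24–13.
Ana vs Eli: Eli wins 30–7.
No candidate beats all others: Fay beats Dana beats Eli beats Fay, a majority cycle.

No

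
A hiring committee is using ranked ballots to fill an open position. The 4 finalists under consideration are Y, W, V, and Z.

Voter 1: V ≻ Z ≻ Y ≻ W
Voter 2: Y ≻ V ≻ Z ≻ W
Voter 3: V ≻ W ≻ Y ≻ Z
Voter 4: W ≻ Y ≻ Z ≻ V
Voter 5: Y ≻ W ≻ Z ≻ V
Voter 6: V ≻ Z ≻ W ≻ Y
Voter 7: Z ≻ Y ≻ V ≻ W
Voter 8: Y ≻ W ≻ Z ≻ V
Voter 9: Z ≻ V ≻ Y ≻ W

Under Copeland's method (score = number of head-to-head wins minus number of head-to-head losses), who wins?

Y

Pairwise results:
  Y vs W: Y wins 6–3.
  Y vs V: Y wins 5–4.
  Y vs Z: Y wins 5–4.
  W vs V: V wins 6–3.
  W vs Z: Z wins 5–4.
  V vs Z: Z wins 5–4.
Copeland scores (wins − losses):
  Y: 3 − 0 = 3
  W: 0 − 3 = -3
  V: 1 − 2 = -1
  Z: 2 − 1 = 1
Y has the best Copeland score.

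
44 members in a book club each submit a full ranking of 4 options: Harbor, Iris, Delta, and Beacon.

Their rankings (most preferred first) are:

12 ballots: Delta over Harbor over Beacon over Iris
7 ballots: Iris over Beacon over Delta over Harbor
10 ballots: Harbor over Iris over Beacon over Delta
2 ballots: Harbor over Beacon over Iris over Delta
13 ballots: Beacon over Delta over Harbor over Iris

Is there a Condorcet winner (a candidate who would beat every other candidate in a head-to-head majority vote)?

Head-to-head results (44 voters total):
Harbor vs Iris: Harbor wins 37–7.
Harbor vs Delta: Delta wins 32–12.
Harbor vs Beacon: Harbor wins 24–20.
Iris vs Delta: Delta wins 25–19.
Iris vs Beacon: Beacon wins 27–17.
Delta vs Beacon: Beacon wins 32–12.
No candidate beats all others: Harbor beats Beacon beats Delta beats Harbor, a majority cycle.

No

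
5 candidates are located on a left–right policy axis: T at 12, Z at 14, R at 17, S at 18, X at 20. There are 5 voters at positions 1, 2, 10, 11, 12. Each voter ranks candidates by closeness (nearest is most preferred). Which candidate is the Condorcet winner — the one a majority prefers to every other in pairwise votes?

T

With single-peaked preferences on a line, the Condorcet winner is the candidate closest to the median voter.
The median voter (position 10) is closest to T at 12.
Check: T vs X — voters closer to T: 5 of 5.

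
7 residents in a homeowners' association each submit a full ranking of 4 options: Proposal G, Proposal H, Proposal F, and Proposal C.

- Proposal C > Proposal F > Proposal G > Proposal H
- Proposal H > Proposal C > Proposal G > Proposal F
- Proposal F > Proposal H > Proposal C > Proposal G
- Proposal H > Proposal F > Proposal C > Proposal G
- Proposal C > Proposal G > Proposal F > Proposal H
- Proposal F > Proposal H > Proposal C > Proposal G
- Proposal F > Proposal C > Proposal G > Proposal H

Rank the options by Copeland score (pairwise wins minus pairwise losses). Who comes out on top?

Proposal F

Pairwise results:
  Proposal G vs Proposal H: Proposal H wins 4–3.
  Proposal G vs Proposal F: Proposal F wins 5–2.
  Proposal G vs Proposal C: Proposal C wins 7–0.
  Proposal H vs Proposal F: Proposal F wins 5–2.
  Proposal H vs Proposal C: Proposal H wins 4–3.
  Proposal F vs Proposal C: Proposal F wins 4–3.
Copeland scores (wins − losses):
  Proposal G: 0 − 3 = -3
  Proposal H: 2 − 1 = 1
  Proposal F: 3 − 0 = 3
  Proposal C: 1 − 2 = -1
Proposal F has the best Copeland score.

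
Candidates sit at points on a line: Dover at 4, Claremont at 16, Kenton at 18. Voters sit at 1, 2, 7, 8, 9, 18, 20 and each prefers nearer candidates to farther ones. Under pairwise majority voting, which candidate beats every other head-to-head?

With single-peaked preferences on a line, the Condorcet winner is the candidate closest to the median voter.
The median voter (position 8) is closest to Dover at 4.
Check: Dover vs Kenton — voters closer to Dover: 5 of 7.

Dover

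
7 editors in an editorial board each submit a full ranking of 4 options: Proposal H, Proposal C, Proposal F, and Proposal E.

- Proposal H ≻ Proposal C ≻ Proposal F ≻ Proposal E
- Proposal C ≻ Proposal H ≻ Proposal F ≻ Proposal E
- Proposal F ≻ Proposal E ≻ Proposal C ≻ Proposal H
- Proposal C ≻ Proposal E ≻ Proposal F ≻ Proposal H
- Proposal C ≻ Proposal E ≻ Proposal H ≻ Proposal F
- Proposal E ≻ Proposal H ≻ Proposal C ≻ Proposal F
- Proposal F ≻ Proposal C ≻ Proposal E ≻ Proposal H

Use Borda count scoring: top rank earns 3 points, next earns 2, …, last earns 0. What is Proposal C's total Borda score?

15

Borda scores:
  Proposal H: 3 + 2 + 0 + 0 + 1 + 2 + 0 = 8
  Proposal C: 2 + 3 + 1 + 3 + 3 + 1 + 2 = 15
  Proposal F: 1 + 1 + 3 + 1 + 0 + 0 + 3 = 9
  Proposal E: 0 + 0 + 2 + 2 + 2 + 3 + 1 = 10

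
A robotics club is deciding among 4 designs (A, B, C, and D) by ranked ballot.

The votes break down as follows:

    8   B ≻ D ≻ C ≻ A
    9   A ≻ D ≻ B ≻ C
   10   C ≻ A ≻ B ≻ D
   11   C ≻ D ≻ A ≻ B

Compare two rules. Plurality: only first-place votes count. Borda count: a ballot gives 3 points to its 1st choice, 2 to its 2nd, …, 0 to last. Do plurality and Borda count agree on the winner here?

Yes

Plurality first-place counts: A 9, B 8, C 21, D 0 → C.
Borda totals: A 58, B 43, C 71, D 56 → C.
The two rules agree on C.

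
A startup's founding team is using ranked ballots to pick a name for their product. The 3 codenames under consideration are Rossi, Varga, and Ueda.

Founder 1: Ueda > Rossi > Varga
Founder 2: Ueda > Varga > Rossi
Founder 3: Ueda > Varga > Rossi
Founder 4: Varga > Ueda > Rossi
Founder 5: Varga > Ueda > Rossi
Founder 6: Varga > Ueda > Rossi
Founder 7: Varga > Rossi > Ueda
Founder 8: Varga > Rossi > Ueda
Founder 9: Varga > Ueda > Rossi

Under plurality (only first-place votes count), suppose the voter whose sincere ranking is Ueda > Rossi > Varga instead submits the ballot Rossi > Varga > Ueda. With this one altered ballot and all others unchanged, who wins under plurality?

Varga

First-place totals with the altered ballot: Rossi 1, Varga 6, Ueda 2.
The winner is unchanged: still Varga.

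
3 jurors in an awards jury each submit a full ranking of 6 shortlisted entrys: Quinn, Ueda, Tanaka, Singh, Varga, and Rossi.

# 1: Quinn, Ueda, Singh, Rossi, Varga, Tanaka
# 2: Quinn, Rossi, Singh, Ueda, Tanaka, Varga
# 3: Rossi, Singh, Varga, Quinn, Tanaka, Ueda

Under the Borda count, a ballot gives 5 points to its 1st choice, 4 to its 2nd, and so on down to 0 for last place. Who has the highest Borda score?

Borda scores:
  Quinn: 5 + 5 + 2 = 12
  Ueda: 4 + 2 + 0 = 6
  Tanaka: 0 + 1 + 1 = 2
  Singh: 3 + 3 + 4 = 10
  Varga: 1 + 0 + 3 = 4
  Rossi: 2 + 4 + 5 = 11
Quinn has the highest total.

Quinn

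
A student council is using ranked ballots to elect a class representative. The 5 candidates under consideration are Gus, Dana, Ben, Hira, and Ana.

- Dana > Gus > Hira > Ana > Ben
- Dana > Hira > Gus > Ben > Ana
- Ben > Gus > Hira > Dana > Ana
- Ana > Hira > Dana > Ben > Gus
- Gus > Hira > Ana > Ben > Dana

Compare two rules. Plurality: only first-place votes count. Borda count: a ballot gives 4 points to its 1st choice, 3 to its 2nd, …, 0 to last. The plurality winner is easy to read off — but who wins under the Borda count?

Plurality first-place counts: Gus 1, Dana 2, Ben 1, Hira 0, Ana 1 → Dana.
Borda totals: Gus 12, Dana 11, Ben 7, Hira 13, Ana 7 → Hira.

Hira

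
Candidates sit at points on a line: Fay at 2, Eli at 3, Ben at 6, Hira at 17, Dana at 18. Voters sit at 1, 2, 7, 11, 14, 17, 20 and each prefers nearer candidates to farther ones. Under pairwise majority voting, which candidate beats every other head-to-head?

With single-peaked preferences on a line, the Condorcet winner is the candidate closest to the median voter.
The median voter (position 11) is closest to Ben at 6.
Check: Ben vs Eli — voters closer to Ben: 5 of 7.

Ben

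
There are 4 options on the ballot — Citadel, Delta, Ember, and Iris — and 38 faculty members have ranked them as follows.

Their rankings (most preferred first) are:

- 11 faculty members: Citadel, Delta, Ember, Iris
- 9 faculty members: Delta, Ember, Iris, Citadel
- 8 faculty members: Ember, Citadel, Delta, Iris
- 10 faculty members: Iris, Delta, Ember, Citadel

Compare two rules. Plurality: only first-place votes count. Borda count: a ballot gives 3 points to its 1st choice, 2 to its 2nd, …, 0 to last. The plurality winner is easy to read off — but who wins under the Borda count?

Plurality first-place counts: Citadel 11, Delta 9, Ember 8, Iris 10 → Citadel.
Borda totals: Citadel 49, Delta 77, Ember 63, Iris 39 → Delta.

Delta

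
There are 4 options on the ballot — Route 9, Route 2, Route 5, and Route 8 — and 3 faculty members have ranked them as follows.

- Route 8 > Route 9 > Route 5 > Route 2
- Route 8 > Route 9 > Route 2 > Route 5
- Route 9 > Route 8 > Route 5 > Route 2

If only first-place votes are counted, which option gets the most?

First-place vote totals:
  Route 9: 1
  Route 2: 0
  Route 5: 0
  Route 8: 2
Route 8 has the most first-place votes.

Route 8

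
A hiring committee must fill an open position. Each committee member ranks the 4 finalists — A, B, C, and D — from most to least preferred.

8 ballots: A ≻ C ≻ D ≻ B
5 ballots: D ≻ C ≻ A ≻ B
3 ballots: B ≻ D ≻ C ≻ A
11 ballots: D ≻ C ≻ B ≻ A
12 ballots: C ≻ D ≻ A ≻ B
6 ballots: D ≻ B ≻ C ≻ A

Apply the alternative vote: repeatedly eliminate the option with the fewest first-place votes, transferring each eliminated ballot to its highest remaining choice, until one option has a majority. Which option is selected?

Round 1: D 22, C 12, A 8, B 3. B has the fewest and is eliminated.
Round 2: D 25, C 12, A 8. D has a majority.

D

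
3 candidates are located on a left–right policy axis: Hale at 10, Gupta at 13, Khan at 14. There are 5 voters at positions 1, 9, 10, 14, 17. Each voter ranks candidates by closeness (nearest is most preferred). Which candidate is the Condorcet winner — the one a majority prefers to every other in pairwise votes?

Hale

With single-peaked preferences on a line, the Condorcet winner is the candidate closest to the median voter.
The median voter (position 10) is closest to Hale at 10.
Check: Hale vs Khan — voters closer to Hale: 3 of 5.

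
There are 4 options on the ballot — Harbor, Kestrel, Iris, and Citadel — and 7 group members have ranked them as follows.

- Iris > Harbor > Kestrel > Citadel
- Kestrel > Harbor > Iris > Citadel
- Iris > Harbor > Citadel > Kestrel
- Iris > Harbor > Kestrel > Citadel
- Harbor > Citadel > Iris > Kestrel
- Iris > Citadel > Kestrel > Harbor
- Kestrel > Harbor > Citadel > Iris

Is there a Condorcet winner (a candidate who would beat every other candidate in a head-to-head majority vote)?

Head-to-head results (7 voters total):
Harbor vs Kestrel: Harbor wins 4–3.
Harbor vs Iris: Iris wins 4–3.
Harbor vs Citadel: Harbor wins 6–1.
Kestrel vs Iris: Iris wins 5–2.
Kestrel vs Citadel: Kestrel wins 4–3.
Iris vs Citadel: Iris wins 5–2.
Iris beats each rival — Harbor (4–3), Kestrel (5–2), Citadel (5–2) — so Iris is the Condorcet winner.

Yes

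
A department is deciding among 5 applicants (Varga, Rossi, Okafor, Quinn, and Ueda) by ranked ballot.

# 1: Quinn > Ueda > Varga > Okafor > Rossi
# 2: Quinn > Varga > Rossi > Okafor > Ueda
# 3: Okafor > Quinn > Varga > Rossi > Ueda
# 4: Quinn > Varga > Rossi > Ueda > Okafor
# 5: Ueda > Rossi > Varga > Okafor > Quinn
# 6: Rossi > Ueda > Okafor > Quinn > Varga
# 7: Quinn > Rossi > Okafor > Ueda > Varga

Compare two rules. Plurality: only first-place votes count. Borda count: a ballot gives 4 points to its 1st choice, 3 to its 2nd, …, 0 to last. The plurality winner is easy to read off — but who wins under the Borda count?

Quinn

Plurality first-place counts: Varga 0, Rossi 1, Okafor 1, Quinn 4, Ueda 1 → Quinn.
Borda totals: Varga 12, Rossi 15, Okafor 11, Quinn 20, Ueda 12 → Quinn.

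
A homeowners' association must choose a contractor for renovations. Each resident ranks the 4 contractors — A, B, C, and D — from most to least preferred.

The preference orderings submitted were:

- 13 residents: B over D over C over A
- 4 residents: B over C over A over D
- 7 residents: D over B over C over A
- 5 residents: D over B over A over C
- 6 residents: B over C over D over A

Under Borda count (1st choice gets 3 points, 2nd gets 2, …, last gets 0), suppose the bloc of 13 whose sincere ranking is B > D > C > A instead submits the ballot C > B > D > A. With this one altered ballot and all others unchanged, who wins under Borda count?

B

Borda totals with the altered ballot: A 9, B 80, C 66, D 55.
The winner is unchanged: still B.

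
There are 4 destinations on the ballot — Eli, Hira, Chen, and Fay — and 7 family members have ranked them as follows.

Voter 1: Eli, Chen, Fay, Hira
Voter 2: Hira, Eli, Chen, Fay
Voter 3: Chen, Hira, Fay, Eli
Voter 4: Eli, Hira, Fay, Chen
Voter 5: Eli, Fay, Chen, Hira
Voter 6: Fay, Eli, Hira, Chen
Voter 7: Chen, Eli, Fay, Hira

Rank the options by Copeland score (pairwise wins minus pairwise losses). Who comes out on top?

Eli

Pairwise results:
  Eli vs Hira: Eli wins 5–2.
  Eli vs Chen: Eli wins 5–2.
  Eli vs Fay: Eli wins 5–2.
  Hira vs Chen: Chen wins 4–3.
  Hira vs Fay: Fay wins 4–3.
  Chen vs Fay: Chen wins 4–3.
Copeland scores (wins − losses):
  Eli: 3 − 0 = 3
  Hira: 0 − 3 = -3
  Chen: 2 − 1 = 1
  Fay: 1 − 2 = -1
Eli has the best Copeland score.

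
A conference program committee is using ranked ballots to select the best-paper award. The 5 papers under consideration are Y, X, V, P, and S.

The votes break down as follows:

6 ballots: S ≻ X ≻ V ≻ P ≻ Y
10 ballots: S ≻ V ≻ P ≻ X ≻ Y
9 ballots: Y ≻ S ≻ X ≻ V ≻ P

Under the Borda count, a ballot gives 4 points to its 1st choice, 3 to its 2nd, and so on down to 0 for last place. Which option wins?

Borda scores:
  Y: 6·0 + 10·0 + 9·4 = 36
  X: 6·3 + 10·1 + 9·2 = 46
  V: 6·2 + 10·3 + 9·1 = 51
  P: 6·1 + 10·2 + 9·0 = 26
  S: 6·4 + 10·4 + 9·3 = 91
S has the highest total.

S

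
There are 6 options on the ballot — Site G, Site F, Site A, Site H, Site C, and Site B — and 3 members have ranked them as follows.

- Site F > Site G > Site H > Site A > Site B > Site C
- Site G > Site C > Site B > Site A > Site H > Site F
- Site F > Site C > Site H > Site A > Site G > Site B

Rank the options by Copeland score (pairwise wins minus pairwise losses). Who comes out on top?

Pairwise results:
  Site G vs Site F: Site F wins 2–1.
  Site G vs Site A: Site G wins 2–1.
  Site G vs Site H: Site G wins 2–1.
  Site G vs Site C: Site G wins 2–1.
  Site G vs Site B: Site G wins 3–0.
  Site F vs Site A: Site F wins 2–1.
  Site F vs Site H: Site F wins 2–1.
  Site F vs Site C: Site F wins 2–1.
  Site F vs Site B: Site F wins 2–1.
  Site A vs Site H: Site H wins 2–1.
  Site A vs Site C: Site C wins 2–1.
  Site A vs Site B: Site A wins 2–1.
  Site H vs Site C: Site C wins 2–1.
  Site H vs Site B: Site H wins 2–1.
  Site C vs Site B: Site C wins 2–1.
Copeland scores (wins − losses):
  Site G: 4 − 1 = 3
  Site F: 5 − 0 = 5
  Site A: 1 − 4 = -3
  Site H: 2 − 3 = -1
  Site C: 3 − 2 = 1
  Site B: 0 − 5 = -5
Site F has the best Copeland score.

Site F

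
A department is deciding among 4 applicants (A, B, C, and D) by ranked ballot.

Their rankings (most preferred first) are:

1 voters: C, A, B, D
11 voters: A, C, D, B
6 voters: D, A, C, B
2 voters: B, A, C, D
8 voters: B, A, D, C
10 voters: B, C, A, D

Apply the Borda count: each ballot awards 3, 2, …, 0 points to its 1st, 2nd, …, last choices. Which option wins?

Borda scores:
  A: 2 + 11·3 + 6·2 + 2·2 + 8·2 + 10·1 = 77
  B: 1 + 11·0 + 6·0 + 2·3 + 8·3 + 10·3 = 61
  C: 3 + 11·2 + 6·1 + 2·1 + 8·0 + 10·2 = 53
  D: 0 + 11·1 + 6·3 + 2·0 + 8·1 + 10·0 = 37
A has the highest total.

A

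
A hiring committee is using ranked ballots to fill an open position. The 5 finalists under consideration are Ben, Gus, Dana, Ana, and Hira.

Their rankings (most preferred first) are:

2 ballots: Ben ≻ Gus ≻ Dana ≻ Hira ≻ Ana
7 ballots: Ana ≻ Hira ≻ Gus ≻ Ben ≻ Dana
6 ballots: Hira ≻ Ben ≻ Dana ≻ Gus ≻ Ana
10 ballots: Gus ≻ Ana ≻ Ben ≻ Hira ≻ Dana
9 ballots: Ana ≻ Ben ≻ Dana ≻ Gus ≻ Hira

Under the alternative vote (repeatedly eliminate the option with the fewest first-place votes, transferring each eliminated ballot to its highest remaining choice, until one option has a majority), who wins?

Gus

Round 1: Ana 16, Gus 10, Hira 6, Ben 2, Dana 0. Dana has the fewest and is eliminated.
Round 2: Ana 16, Gus 10, Hira 6, Ben 2. Ben has the fewest and is eliminated.
Round 3: Ana 16, Gus 12, Hira 6. Hira has the fewest and is eliminated.
Round 4: Gus 18, Ana 16. Gus has a majority.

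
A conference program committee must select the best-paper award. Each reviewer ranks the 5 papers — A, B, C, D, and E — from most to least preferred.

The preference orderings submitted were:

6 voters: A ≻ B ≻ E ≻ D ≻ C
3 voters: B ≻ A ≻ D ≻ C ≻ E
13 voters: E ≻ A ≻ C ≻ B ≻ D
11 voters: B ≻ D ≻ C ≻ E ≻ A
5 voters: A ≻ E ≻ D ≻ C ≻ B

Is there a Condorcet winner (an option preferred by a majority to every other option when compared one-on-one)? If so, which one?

There is no Condorcet winner

Head-to-head results (38 voters total):
A vs B: A wins 24–14.
A vs C: A wins 27–11.
A vs D: A wins 27–11.
A vs E: E wins 24–14.
B vs C: B wins 20–18.
B vs D: B wins 33–5.
B vs E: B wins 20–18.
C vs D: D wins 25–13.
C vs E: E wins 24–14.
D vs E: E wins 24–14.
No candidate beats all others: A beats B beats E beats A, a majority cycle.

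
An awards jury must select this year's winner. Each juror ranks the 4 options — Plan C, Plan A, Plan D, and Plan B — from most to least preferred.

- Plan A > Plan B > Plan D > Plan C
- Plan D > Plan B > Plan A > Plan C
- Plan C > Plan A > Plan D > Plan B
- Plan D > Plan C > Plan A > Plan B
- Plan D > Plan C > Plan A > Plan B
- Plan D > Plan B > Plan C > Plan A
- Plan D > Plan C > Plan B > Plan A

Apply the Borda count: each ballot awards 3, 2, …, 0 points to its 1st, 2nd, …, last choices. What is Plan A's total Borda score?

Borda scores:
  Plan C: 0 + 0 + 3 + 2 + 2 + 1 + 2 = 10
  Plan A: 3 + 1 + 2 + 1 + 1 + 0 + 0 = 8
  Plan D: 1 + 3 + 1 + 3 + 3 + 3 + 3 = 17
  Plan B: 2 + 2 + 0 + 0 + 0 + 2 + 1 = 7

8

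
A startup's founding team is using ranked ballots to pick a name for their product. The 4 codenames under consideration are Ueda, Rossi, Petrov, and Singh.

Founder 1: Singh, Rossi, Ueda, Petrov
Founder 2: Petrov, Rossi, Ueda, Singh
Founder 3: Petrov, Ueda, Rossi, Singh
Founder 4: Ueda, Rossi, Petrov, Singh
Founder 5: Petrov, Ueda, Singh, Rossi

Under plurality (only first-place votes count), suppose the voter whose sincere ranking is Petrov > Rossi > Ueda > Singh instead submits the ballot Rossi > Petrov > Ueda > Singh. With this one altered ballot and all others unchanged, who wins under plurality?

First-place totals with the altered ballot: Ueda 1, Rossi 1, Petrov 2, Singh 1.
The winner is unchanged: still Petrov.

Petrov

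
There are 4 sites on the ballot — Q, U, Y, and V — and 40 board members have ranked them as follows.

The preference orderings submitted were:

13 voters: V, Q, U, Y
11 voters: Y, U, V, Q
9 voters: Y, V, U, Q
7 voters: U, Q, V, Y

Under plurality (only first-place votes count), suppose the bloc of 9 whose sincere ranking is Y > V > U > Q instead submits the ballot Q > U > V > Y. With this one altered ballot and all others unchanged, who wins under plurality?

V

First-place totals with the altered ballot: Q 9, U 7, Y 11, V 13.
The switch changes the winner from Y to V.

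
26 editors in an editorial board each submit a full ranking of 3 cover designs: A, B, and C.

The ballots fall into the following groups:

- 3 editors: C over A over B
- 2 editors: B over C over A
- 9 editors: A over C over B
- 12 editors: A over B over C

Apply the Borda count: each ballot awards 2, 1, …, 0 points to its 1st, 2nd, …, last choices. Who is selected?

Borda scores:
  A: 3·1 + 2·0 + 9·2 + 12·2 = 45
  B: 3·0 + 2·2 + 9·0 + 12·1 = 16
  C: 3·2 + 2·1 + 9·1 + 12·0 = 17
A has the highest total.

A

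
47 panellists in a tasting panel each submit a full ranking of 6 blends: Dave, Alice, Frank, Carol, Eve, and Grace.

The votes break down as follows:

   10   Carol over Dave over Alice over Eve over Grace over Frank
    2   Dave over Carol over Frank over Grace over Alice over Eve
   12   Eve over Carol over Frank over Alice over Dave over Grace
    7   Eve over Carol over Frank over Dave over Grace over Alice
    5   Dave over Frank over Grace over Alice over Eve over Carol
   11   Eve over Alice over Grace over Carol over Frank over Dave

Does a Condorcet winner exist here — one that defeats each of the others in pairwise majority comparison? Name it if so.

Head-to-head results (47 voters total):
Dave vs Alice: Dave wins 24–23.
Dave vs Frank: Frank wins 30–17.
Dave vs Carol: Carol wins 40–7.
Dave vs Eve: Eve wins 30–17.
Dave vs Grace: Dave wins 36–11.
Alice vs Frank: Frank wins 26–21.
Alice vs Carol: Carol wins 31–16.
Alice vs Eve: Eve wins 30–17.
Alice vs Grace: Alice wins 33–14.
Frank vs Carol: Carol wins 42–5.
Frank vs Eve: Eve wins 40–7.
Frank vs Grace: Frank wins 26–21.
Carol vs Eve: Eve wins 35–12.
Carol vs Grace: Carol wins 31–16.
Eve vs Grace: Eve wins 40–7.
Eve beats each rival — Dave (30–17), Alice (30–17), Frank (40–7), Carol (35–12), Grace (40–7) — so Eve is the Condorcet winner.

Eve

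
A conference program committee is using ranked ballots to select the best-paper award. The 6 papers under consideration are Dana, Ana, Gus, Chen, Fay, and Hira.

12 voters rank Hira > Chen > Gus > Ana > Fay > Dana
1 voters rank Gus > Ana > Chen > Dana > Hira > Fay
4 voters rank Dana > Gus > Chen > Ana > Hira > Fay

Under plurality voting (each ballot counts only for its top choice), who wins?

Hira

First-place vote totals:
  Dana: 4
  Ana: 0
  Gus: 1
  Chen: 0
  Fay: 0
  Hira: 12
Hira has the most first-place votes.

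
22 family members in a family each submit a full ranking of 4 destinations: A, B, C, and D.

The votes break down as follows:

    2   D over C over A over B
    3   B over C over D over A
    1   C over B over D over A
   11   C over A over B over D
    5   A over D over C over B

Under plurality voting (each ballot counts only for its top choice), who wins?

C

First-place vote totals:
  A: 5
  B: 3
  C: 12
  D: 2
C has the most first-place votes.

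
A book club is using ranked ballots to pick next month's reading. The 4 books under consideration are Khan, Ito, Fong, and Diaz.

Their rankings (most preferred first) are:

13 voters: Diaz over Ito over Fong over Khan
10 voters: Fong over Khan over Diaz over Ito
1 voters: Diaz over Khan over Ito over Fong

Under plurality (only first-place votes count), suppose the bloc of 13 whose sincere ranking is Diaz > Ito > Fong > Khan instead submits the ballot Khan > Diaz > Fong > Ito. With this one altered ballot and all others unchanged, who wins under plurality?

Khan

First-place totals with the altered ballot: Khan 13, Ito 0, Fong 10, Diaz 1.
The switch changes the winner from Diaz to Khan.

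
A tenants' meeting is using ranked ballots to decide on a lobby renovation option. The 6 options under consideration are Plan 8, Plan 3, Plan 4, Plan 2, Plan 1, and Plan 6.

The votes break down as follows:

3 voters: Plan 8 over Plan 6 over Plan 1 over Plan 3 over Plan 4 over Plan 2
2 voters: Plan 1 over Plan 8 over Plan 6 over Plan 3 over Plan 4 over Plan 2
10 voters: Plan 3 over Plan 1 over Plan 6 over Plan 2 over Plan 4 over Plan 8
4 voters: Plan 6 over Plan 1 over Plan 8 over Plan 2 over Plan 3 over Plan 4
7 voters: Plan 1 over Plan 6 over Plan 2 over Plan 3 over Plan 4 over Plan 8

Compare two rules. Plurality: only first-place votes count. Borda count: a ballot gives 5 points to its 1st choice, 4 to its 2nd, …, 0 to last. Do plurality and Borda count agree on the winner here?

Plurality first-place counts: Plan 8 3, Plan 3 10, Plan 4 0, Plan 2 0, Plan 1 9, Plan 6 4 → Plan 3.
Borda totals: Plan 8 35, Plan 3 78, Plan 4 22, Plan 2 49, Plan 1 110, Plan 6 96 → Plan 1.
The two rules disagree: plurality picks Plan 3, Borda picks Plan 1.

No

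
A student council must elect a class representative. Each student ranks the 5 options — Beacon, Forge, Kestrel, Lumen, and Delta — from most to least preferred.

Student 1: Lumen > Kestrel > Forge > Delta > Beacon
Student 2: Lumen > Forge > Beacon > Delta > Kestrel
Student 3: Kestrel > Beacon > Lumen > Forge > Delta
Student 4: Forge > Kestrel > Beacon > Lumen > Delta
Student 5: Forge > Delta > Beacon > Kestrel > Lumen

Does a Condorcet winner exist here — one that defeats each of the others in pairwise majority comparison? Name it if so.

Head-to-head results (5 voters total):
Beacon vs Forge: Forge wins 4–1.
Beacon vs Kestrel: Kestrel wins 3–2.
Beacon vs Lumen: Beacon wins 3–2.
Beacon vs Delta: Beacon wins 3–2.
Forge vs Kestrel: Forge wins 3–2.
Forge vs Lumen: Lumen wins 3–2.
Forge vs Delta: Forge wins 5–0.
Kestrel vs Lumen: Kestrel wins 3–2.
Kestrel vs Delta: Kestrel wins 3–2.
Lumen vs Delta: Lumen wins 4–1.
No candidate beats all others: Beacon beats Lumen beats Forge beats Beacon, a majority cycle.

There is no Condorcet winner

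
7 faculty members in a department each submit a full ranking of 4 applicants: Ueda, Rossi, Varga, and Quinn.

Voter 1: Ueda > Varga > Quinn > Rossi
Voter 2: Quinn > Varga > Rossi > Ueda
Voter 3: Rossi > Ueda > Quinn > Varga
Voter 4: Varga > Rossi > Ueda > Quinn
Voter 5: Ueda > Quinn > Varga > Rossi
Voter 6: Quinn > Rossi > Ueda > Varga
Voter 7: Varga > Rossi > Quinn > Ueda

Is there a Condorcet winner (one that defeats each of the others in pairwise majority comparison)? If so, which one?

Head-to-head results (7 voters total):
Ueda vs Rossi: Rossi wins 5–2.
Ueda vs Varga: Ueda wins 4–3.
Ueda vs Quinn: Ueda wins 4–3.
Rossi vs Varga: Varga wins 5–2.
Rossi vs Quinn: Quinn wins 4–3.
Varga vs Quinn: Quinn wins 4–3.
No candidate beats all others: Ueda beats Varga beats Rossi beats Ueda, a majority cycle.

No Condorcet winner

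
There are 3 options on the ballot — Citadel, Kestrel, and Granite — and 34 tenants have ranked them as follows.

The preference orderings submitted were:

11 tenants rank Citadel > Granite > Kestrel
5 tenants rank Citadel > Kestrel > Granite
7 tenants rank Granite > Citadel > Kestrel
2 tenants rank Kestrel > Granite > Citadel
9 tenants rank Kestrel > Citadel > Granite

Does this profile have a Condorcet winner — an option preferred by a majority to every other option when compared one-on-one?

Head-to-head results (34 voters total):
Citadel vs Kestrel: Citadel wins 23–11.
Citadel vs Granite: Citadel wins 25–9.
Kestrel vs Granite: Granite wins 18–16.
Citadel beats each rival — Kestrel (23–11), Granite (25–9) — so Citadel is the Condorcet winner.

Yes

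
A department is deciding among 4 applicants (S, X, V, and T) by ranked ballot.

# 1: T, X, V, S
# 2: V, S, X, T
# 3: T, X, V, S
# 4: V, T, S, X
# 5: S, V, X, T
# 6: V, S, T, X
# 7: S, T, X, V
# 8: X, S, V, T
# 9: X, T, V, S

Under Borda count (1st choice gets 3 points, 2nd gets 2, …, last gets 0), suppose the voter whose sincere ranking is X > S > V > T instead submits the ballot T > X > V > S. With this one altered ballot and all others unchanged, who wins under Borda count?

Borda totals with the altered ballot: S 11, X 12, V 15, T 16.
The switch changes the winner from V to T.

T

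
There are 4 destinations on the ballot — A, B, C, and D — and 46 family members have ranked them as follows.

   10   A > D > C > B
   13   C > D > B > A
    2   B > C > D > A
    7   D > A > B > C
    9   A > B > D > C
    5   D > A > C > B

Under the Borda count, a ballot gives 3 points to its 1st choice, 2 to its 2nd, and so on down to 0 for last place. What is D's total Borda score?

Borda scores:
  A: 10·3 + 13·0 + 2·0 + 7·2 + 9·3 + 5·2 = 81
  B: 10·0 + 13·1 + 2·3 + 7·1 + 9·2 + 5·0 = 44
  C: 10·1 + 13·3 + 2·2 + 7·0 + 9·0 + 5·1 = 58
  D: 10·2 + 13·2 + 2·1 + 7·3 + 9·1 + 5·3 = 93

93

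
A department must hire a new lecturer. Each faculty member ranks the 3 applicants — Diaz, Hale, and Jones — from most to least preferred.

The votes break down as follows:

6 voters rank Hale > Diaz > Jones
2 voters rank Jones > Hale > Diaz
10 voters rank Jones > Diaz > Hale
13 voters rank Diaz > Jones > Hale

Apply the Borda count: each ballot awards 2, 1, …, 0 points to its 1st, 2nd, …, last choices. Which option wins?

Borda scores:
  Diaz: 6·1 + 2·0 + 10·1 + 13·2 = 42
  Hale: 6·2 + 2·1 + 10·0 + 13·0 = 14
  Jones: 6·0 + 2·2 + 10·2 + 13·1 = 37
Diaz has the highest total.

Diaz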